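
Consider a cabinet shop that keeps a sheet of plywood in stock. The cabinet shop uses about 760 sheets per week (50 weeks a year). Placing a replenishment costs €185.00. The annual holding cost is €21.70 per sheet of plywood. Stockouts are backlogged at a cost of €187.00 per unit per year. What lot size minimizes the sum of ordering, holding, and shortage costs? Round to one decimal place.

Annual demand D = 760 × 50 = 38,000.
With planned backorders, Q* = √(2DS/H) · √((H+B)/B).
√(2DS/H) = √(2 × 38,000 × 185 / 21.7) = 804.939.
√((H+B)/B) = √((21.7+187)/187) = 1.0564.
Q* ≈ 850.361.

Q* ≈ 850.4 sheets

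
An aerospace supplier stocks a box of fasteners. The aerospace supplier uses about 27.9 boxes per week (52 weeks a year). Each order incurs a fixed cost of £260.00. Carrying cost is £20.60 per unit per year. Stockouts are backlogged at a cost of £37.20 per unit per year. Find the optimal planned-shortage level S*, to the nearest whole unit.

S* ≈ 85 boxes

Annual demand D = 27.9 × 52 = 1,450.8.
With planned backorders, Q* = √(2DS/H) · √((H+B)/B).
√(2DS/H) = √(2 × 1,450.8 × 260 / 20.6) = 191.369.
√((H+B)/B) = √((20.6+37.2)/37.2) = 1.2465.
Q* ≈ 238.542.
S* = Q* · H/(H+B) = 238.542 × 20.6/57.8 ≈ 85.017.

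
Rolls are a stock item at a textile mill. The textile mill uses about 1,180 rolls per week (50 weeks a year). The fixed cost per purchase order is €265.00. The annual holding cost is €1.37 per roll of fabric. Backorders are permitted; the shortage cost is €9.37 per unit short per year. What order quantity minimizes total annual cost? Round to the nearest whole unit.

Q* ≈ 5,115 rolls

Annual demand D = 1,180 × 50 = 59,000.
With planned backorders, Q* = √(2DS/H) · √((H+B)/B).
√(2DS/H) = √(2 × 59,000 × 265 / 1.37) = 4777.533.
√((H+B)/B) = √((1.37+9.37)/9.37) = 1.0706.
Q* ≈ 5114.887.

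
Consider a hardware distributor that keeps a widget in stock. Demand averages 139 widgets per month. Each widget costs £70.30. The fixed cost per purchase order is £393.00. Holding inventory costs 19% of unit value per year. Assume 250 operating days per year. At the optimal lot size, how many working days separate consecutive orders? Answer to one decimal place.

T ≈ 47.0 days

Annual demand D = 139 × 12 = 1,668.
Holding cost H = 0.19 × £70.30 = £13.3570 per unit per year.
Q* = √(2DS/H) = √(2 × 1,668 × 393 / 13.357) ≈ 313.30.
Cycle time = Q*/D × 250 = 313.30 / 1,668 × 250 ≈ 46.957 days.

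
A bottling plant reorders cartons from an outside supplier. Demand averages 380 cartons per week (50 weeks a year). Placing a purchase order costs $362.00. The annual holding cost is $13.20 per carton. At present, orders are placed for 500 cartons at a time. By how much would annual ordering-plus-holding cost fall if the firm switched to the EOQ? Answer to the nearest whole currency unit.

Annual demand D = 380 × 50 = 19,000.
EOQ = √(2DS/H) = √(2 × 19,000 × 362 / 13.2) ≈ 1020.84.
Cost at Q* = (D/Q*)S + (Q*/2)H = √(2DSH) ≈ $13,475.13.
Cost at Q = 500: (19,000/500)×362 + (500/2)×13.2 = $13,756.00 + $3,300.00 = $17,056.00.
Excess = $17,056.00 − $13,475.13 = $3,580.87.

Extra cost ≈ $3,581 per year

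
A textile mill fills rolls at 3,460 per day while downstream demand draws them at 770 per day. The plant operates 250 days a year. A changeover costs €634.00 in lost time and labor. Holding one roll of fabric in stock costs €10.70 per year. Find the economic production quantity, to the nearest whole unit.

Q* ≈ 5,417 rolls

Annual demand D = 770 × 250 = 192,500.
Production build-up factor (1 − d/p) = 1 − 770/3,460 = 0.7775.
Q* = √(2DS / (H(1 − d/p))) = √(2 × 192,500 × 634 / (10.7 × 0.7775)).
= √(244,090,000 / 8.3188) ≈ 5416.828.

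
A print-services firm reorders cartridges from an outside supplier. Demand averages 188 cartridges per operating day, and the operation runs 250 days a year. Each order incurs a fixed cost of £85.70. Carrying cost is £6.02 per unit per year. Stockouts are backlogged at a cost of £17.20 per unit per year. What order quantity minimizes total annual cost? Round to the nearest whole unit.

Q* ≈ 1,344 cartridges

Annual demand D = 188 × 250 = 47,000.
With planned backorders, Q* = √(2DS/H) · √((H+B)/B).
√(2DS/H) = √(2 × 47,000 × 85.7 / 6.02) = 1156.794.
√((H+B)/B) = √((6.02+17.2)/17.2) = 1.1619.
Q* ≈ 1344.073.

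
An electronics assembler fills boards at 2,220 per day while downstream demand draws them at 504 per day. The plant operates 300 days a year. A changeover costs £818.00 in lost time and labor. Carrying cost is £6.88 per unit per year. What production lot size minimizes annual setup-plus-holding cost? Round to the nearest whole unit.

Q* ≈ 6,820 boards

Annual demand D = 504 × 300 = 151,200.
Production build-up factor (1 − d/p) = 1 − 504/2,220 = 0.7730.
Q* = √(2DS / (H(1 − d/p))) = √(2 × 151,200 × 818 / (6.88 × 0.7730)).
= √(247,363,200 / 5.3181) ≈ 6820.107.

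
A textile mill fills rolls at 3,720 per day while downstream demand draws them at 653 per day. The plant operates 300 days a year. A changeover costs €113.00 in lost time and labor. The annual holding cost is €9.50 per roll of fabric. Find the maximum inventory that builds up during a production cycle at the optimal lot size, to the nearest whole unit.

Annual demand D = 653 × 300 = 195,900.
Production build-up factor (1 − d/p) = 1 − 653/3,720 = 0.8245.
Q* = √(2DS / (H(1 − d/p))) = √(2 × 195,900 × 113 / (9.5 × 0.8245)).
= √(44,273,400 / 7.8324) ≈ 2377.520.
Maximum inventory = Q*(1 − d/p) = 2377.520 × 0.8245 ≈ 1960.176.

I_max ≈ 1,960 rolls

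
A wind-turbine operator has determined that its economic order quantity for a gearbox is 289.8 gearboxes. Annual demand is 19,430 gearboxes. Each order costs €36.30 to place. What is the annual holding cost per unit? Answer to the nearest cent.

H ≈ €16.80

The basic EOQ model gives Q* = √(2DS/H); rearrange for the unknown.
From Q* = √(2DS/H): H = 2DS / Q*² = 2 × 19,430 × 36.3 / 289.8² = 16.7963.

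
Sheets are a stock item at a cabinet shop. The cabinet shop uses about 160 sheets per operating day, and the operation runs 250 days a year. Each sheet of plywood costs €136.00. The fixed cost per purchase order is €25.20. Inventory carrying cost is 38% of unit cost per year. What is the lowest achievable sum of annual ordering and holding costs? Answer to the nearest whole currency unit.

TC* ≈ €10,207

Annual demand D = 160 × 250 = 40,000.
Holding cost H = 0.38 × €136.00 = €51.6800 per unit per year.
EOQ = √(2DS/H) = √(2 × 40,000 × 25.2 / 51.68) ≈ 197.51.
At the optimum the two cost components are equal, so total cost = 2·(Q*/2)H = Q*·H.
Minimum total = √(2DSH) = √(2 × 40,000 × 25.2 × 51.68) ≈ 10207.197.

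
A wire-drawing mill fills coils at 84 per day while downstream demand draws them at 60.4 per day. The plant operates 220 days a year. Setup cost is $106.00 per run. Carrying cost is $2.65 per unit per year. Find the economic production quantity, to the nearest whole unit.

Annual demand D = 60.4 × 220 = 13,288.
Production build-up factor (1 − d/p) = 1 − 60.4/84 = 0.2810.
Q* = √(2DS / (H(1 − d/p))) = √(2 × 13,288 × 106 / (2.65 × 0.2810)).
= √(2,817,056 / 0.7445) ≈ 1945.174.

Q* ≈ 1,945 coils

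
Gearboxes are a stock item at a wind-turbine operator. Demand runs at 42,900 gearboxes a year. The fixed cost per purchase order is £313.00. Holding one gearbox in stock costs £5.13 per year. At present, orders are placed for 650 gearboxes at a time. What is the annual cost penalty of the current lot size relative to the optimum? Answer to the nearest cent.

Extra cost ≈ £10,587.78 per year

EOQ = √(2DS/H) = √(2 × 42,900 × 313 / 5.13) ≈ 2288.01.
Cost at Q* = (D/Q*)S + (Q*/2)H = √(2DSH) ≈ £11,737.47.
Cost at Q = 650: (42,900/650)×313 + (650/2)×5.13 = £20,658.00 + £1,667.25 = £22,325.25.
Excess = £22,325.25 − £11,737.47 = £10,587.78.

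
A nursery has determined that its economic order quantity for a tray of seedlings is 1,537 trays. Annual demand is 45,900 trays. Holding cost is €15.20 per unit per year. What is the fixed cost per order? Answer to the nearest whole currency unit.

S ≈ €391

Invert the EOQ relation Q*² = 2DS/H.
From Q* = √(2DS/H): S = Q*²H / (2D) = 1,537² × 15.2 / (2 × 45,900) = 391.1548.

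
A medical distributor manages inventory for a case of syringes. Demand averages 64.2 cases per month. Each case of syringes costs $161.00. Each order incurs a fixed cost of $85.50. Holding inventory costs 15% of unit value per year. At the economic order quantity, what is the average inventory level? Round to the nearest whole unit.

Annual demand D = 64.2 × 12 = 770.4.
Holding cost H = 0.15 × $161.00 = $24.1500 per unit per year.
Q* = √(2DS/H) = √(2 × 770.4 × 85.5 / 24.15) ≈ 73.86.
Average inventory = Q*/2 ≈ 73.86 / 2 = 36.929.

Average inventory ≈ 37 cases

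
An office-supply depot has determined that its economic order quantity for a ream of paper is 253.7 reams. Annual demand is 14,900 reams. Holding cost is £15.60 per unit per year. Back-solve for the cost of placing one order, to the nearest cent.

Squaring Q* = √(2DS/H) gives Q*² = 2DS/H.
From Q* = √(2DS/H): S = Q*²H / (2D) = 253.7² × 15.6 / (2 × 14,900) = 33.6937.

S ≈ £33.69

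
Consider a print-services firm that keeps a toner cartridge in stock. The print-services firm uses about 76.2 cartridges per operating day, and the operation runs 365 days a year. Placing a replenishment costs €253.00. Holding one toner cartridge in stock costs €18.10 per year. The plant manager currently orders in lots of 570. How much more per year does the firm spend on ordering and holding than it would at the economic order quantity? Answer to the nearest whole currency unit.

Annual demand D = 76.2 × 365 = 27,813.
EOQ = √(2DS/H) = √(2 × 27,813 × 253 / 18.1) ≈ 881.78.
Cost at Q* = (D/Q*)S + (Q*/2)H = √(2DSH) ≈ €15,960.20.
Cost at Q = 570: (27,813/570)×253 + (570/2)×18.1 = €12,345.07 + €5,158.50 = €17,503.57.
Excess = €17,503.57 − €15,960.20 = €1,543.36.

Extra cost ≈ €1,543 per year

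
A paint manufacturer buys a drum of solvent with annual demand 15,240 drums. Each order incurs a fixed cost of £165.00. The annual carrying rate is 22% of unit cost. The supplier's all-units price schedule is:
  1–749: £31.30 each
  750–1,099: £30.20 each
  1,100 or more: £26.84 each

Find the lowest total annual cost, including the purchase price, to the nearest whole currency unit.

Holding cost per unit per year at price C is H = 0.22·C.
Evaluate total cost at each tier's feasible EOQ or, if the EOQ is below the tier, at the tier's minimum quantity.
Tier 1 (£31.30): EOQ = 854.6 exceeds tier's upper bound 749, so this tier is dominated.
EOQ at £30.20 = 870.0 (feasible in tier 2): TC = 15,240×£30.20 + (15,240/870.0)×165 + (870.0/2)×0.22×£30.20 = £466,028.48.
EOQ at £26.84 = 922.9 < 1100, so use break Q=1100: TC = 15,240×£26.84 + (15,240/1100.0)×165 + (1100.0/2)×0.22×£26.84 = £414,575.24.
Lowest total cost among the candidates is at Q = 1100.0.

TC* ≈ £414,575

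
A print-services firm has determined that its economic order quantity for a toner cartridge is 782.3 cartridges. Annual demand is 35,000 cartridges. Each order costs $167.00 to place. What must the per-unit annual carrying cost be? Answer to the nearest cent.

H ≈ $19.10

Invert the EOQ relation Q*² = 2DS/H.
From Q* = √(2DS/H): H = 2DS / Q*² = 2 × 35,000 × 167 / 782.3² = 19.1015.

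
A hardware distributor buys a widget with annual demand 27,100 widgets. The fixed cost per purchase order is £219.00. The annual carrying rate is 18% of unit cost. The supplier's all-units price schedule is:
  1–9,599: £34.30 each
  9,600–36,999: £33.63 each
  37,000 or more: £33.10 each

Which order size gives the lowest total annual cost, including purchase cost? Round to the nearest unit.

Q* ≈ 1,387 widgets

Holding cost per unit per year at price C is H = 0.18·C.
Evaluate total cost at each tier's feasible EOQ or, if the EOQ is below the tier, at the tier's minimum quantity.
EOQ at £34.30 = 1386.6 (feasible in tier 1): TC = 27,100×£34.30 + (27,100/1386.6)×219 + (1386.6/2)×0.18×£34.30 = £938,090.62.
EOQ at £33.63 = 1400.3 < 9600, so use break Q=9600: TC = 27,100×£33.63 + (27,100/9600.0)×219 + (9600.0/2)×0.18×£33.63 = £941,047.54.
EOQ at £33.10 = 1411.5 < 37000, so use break Q=37000: TC = 27,100×£33.10 + (27,100/37000.0)×219 + (37000.0/2)×0.18×£33.10 = £1,007,393.40.
Lowest total cost is £938,090.62 at Q = 1386.6.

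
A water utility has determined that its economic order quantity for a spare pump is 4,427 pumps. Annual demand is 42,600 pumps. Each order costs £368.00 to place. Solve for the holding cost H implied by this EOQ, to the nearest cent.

The basic EOQ model gives Q* = √(2DS/H); rearrange for the unknown.
From Q* = √(2DS/H): H = 2DS / Q*² = 2 × 42,600 × 368 / 4,427² = 1.5998.

H ≈ £1.60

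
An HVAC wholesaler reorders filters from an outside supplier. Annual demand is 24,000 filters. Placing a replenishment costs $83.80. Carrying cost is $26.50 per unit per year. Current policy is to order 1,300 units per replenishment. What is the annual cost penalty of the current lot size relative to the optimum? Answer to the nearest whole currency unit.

EOQ = √(2DS/H) = √(2 × 24,000 × 83.8 / 26.5) ≈ 389.60.
Cost at Q* = (D/Q*)S + (Q*/2)H = √(2DSH) ≈ $10,324.42.
Cost at Q = 1,300: (24,000/1,300)×83.8 + (1,300/2)×26.5 = $1,547.08 + $17,225.00 = $18,772.08.
Excess = $18,772.08 − $10,324.42 = $8,447.66.

Extra cost ≈ $8,448 per year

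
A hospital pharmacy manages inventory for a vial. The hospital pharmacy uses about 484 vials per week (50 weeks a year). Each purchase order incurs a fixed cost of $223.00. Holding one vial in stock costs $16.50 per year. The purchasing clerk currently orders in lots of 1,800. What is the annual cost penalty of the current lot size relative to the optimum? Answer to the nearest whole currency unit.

Annual demand D = 484 × 50 = 24,200.
EOQ = √(2DS/H) = √(2 × 24,200 × 223 / 16.5) ≈ 808.79.
Cost at Q* = (D/Q*)S + (Q*/2)H = √(2DSH) ≈ $13,344.95.
Cost at Q = 1,800: (24,200/1,800)×223 + (1,800/2)×16.5 = $2,998.11 + $14,850.00 = $17,848.11.
Excess = $17,848.11 − $13,344.95 = $4,503.16.

Extra cost ≈ $4,503 per year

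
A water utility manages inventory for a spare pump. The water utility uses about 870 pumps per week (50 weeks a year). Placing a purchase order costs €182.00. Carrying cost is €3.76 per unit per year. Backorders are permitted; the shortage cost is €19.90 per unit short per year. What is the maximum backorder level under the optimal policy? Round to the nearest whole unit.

Annual demand D = 870 × 50 = 43,500.
With planned backorders, Q* = √(2DS/H) · √((H+B)/B).
√(2DS/H) = √(2 × 43,500 × 182 / 3.76) = 2052.114.
√((H+B)/B) = √((3.76+19.9)/19.9) = 1.0904.
Q* ≈ 2237.599.
S* = Q* · H/(H+B) = 2237.599 × 3.76/23.66 ≈ 355.595.

S* ≈ 356 pumps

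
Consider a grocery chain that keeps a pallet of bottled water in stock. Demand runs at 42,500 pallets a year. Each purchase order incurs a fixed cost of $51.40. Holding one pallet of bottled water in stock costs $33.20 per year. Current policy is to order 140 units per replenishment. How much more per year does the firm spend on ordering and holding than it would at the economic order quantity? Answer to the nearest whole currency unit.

Extra cost ≈ $5,884 per year

EOQ = √(2DS/H) = √(2 × 42,500 × 51.4 / 33.2) ≈ 362.76.
Cost at Q* = (D/Q*)S + (Q*/2)H = √(2DSH) ≈ $12,043.70.
Cost at Q = 140: (42,500/140)×51.4 + (140/2)×33.2 = $15,603.57 + $2,324.00 = $17,927.57.
Excess = $17,927.57 − $12,043.70 = $5,883.87.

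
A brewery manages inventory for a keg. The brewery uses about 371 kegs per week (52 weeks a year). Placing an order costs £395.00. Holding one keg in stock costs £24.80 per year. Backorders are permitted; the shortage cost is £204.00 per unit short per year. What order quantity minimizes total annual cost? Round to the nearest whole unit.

Annual demand D = 371 × 52 = 19,292.
With planned backorders, Q* = √(2DS/H) · √((H+B)/B).
√(2DS/H) = √(2 × 19,292 × 395 / 24.8) = 783.928.
√((H+B)/B) = √((24.8+204)/204) = 1.0590.
Q* ≈ 830.212.

Q* ≈ 830 kegs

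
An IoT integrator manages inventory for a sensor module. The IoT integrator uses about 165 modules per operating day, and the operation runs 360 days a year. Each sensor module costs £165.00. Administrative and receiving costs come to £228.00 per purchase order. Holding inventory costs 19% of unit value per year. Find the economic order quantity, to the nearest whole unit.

Annual demand D = 165 × 360 = 59,400.
Holding cost H = 0.19 × £165.00 = £31.3500 per unit per year.
EOQ = √(2DS / H) = √(2 × 59,400 × 228 / 31.35).
= √(27,086,400 / 31.35) = √864,000 ≈ 929.516.

Q* ≈ 930 modules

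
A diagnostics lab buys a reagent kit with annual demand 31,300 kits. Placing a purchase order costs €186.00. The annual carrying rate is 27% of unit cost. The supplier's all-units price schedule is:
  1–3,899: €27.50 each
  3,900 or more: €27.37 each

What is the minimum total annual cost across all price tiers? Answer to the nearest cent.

TC* ≈ €870,048.05

Holding cost per unit per year at price C is H = 0.27·C.
Candidates are each tier's EOQ (if it falls in that tier) and each price-break quantity.
EOQ at €27.50 = 1252.3 (feasible in tier 1): TC = 31,300×€27.50 + (31,300/1252.3)×186 + (1252.3/2)×0.27×€27.50 = €870,048.05.
EOQ at €27.37 = 1255.2 < 3900, so use break Q=3900: TC = 31,300×€27.37 + (31,300/3900.0)×186 + (3900.0/2)×0.27×€27.37 = €872,584.07.
Lowest total cost among the candidates is at Q = 1252.3.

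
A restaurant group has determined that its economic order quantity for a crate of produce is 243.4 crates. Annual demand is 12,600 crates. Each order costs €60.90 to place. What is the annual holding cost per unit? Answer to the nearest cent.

Invert the EOQ relation Q*² = 2DS/H.
From Q* = √(2DS/H): H = 2DS / Q*² = 2 × 12,600 × 60.9 / 243.4² = 25.9046.

H ≈ €25.90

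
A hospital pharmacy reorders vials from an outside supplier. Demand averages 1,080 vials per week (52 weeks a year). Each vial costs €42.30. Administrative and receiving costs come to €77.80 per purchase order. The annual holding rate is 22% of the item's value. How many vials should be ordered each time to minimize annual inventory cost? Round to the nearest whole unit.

Annual demand D = 1,080 × 52 = 56,160.
Holding cost H = 0.22 × €42.30 = €9.3060 per unit per year.
EOQ = √(2DS / H) = √(2 × 56,160 × 77.8 / 9.306).
= √(8,738,496 / 9.306) = √939,017.4081 ≈ 969.029.

Q* ≈ 969 vials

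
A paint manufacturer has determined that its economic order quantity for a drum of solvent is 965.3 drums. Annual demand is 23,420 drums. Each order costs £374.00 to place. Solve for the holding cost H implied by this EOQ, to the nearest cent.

H ≈ £18.80

Invert the EOQ relation Q*² = 2DS/H.
From Q* = √(2DS/H): H = 2DS / Q*² = 2 × 23,420 × 374 / 965.3² = 18.8003.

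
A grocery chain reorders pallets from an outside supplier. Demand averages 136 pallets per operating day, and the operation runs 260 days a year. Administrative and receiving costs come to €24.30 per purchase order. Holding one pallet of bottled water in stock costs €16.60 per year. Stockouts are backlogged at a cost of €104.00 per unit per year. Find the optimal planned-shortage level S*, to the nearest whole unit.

Annual demand D = 136 × 260 = 35,360.
With planned backorders, Q* = √(2DS/H) · √((H+B)/B).
√(2DS/H) = √(2 × 35,360 × 24.3 / 16.6) = 321.751.
√((H+B)/B) = √((16.6+104)/104) = 1.0769.
Q* ≈ 346.479.
S* = Q* · H/(H+B) = 346.479 × 16.6/120.6 ≈ 47.691.

S* ≈ 48 pallets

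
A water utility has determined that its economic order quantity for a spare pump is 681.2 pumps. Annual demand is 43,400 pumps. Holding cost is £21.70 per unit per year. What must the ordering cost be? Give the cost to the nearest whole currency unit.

Invert the EOQ relation Q*² = 2DS/H.
From Q* = √(2DS/H): S = Q*²H / (2D) = 681.2² × 21.7 / (2 × 43,400) = 116.0084.

S ≈ £116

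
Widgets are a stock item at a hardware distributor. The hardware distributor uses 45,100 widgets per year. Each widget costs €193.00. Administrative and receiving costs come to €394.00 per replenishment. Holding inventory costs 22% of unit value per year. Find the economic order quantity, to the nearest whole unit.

Holding cost H = 0.22 × €193.00 = €42.4600 per unit per year.
EOQ = √(2DS / H) = √(2 × 45,100 × 394 / 42.46).
= √(35,538,800 / 42.46) = √836,994.8187 ≈ 914.874.

Q* ≈ 915 widgets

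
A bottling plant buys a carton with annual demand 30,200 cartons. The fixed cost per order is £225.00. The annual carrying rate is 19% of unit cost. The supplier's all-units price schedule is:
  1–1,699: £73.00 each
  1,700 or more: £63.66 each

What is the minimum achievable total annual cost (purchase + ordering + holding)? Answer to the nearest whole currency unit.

TC* ≈ £1,936,810

Holding cost per unit per year at price C is H = 0.19·C.
For each price level, check whether its EOQ is feasible; otherwise the best quantity at that price is the breakpoint.
EOQ at £73.00 = 989.9 (feasible in tier 1): TC = 30,200×£73.00 + (30,200/989.9)×225 + (989.9/2)×0.19×£73.00 = £2,218,329.29.
EOQ at £63.66 = 1060.0 < 1700, so use break Q=1700: TC = 30,200×£63.66 + (30,200/1700.0)×225 + (1700.0/2)×0.19×£63.66 = £1,936,810.15.
Lowest total cost among the candidates is at Q = 1700.0.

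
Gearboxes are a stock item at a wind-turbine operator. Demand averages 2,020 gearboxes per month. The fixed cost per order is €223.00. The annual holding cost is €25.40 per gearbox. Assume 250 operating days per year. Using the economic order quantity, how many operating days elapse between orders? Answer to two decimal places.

T ≈ 6.73 days

Annual demand D = 2,020 × 12 = 24,240.
Q* = √(2DS/H) = √(2 × 24,240 × 223 / 25.4) ≈ 652.40.
Cycle time = Q*/D × 250 = 652.40 / 24,240 × 250 ≈ 6.729 days.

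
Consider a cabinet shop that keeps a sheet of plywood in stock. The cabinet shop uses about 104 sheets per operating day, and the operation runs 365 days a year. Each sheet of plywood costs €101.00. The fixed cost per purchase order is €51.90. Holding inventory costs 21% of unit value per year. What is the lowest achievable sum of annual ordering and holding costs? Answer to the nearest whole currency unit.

TC* ≈ €9,142

Annual demand D = 104 × 365 = 37,960.
Holding cost H = 0.21 × €101.00 = €21.2100 per unit per year.
EOQ = √(2DS/H) = √(2 × 37,960 × 51.9 / 21.21) ≈ 431.01.
At Q*, ordering cost (D/Q*)S equals holding cost (Q*/2)H, each = √(DSH/2).
Minimum total = √(2DSH) = √(2 × 37,960 × 51.9 × 21.21) ≈ 9141.808.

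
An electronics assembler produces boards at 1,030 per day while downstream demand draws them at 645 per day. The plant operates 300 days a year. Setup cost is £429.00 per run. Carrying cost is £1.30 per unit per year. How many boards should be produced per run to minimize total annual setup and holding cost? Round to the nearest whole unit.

Annual demand D = 645 × 300 = 193,500.
Production build-up factor (1 − d/p) = 1 − 645/1,030 = 0.3738.
Q* = √(2DS / (H(1 − d/p))) = √(2 × 193,500 × 429 / (1.3 × 0.3738)).
= √(166,023,000 / 0.4859) ≈ 18484.202.

Q* ≈ 18,484 boards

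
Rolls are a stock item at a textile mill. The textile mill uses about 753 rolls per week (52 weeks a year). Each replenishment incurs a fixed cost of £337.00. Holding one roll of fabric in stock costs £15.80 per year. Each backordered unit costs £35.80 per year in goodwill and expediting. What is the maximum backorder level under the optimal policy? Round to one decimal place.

Annual demand D = 753 × 52 = 39,156.
With planned backorders, Q* = √(2DS/H) · √((H+B)/B).
√(2DS/H) = √(2 × 39,156 × 337 / 15.8) = 1292.411.
√((H+B)/B) = √((15.8+35.8)/35.8) = 1.2006.
Q* ≈ 1551.615.
S* = Q* · H/(H+B) = 1551.615 × 15.8/51.6 ≈ 475.107.

S* ≈ 475.1 rolls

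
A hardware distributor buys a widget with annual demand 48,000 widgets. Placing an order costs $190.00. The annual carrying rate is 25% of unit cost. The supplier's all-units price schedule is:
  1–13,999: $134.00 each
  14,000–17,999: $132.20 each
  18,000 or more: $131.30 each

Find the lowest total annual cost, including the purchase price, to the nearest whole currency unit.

TC* ≈ $6,456,719

Holding cost per unit per year at price C is H = 0.25·C.
Evaluate total cost at each tier's feasible EOQ or, if the EOQ is below the tier, at the tier's minimum quantity.
EOQ at $134.00 = 737.9 (feasible in tier 1): TC = 48,000×$134.00 + (48,000/737.9)×190 + (737.9/2)×0.25×$134.00 = $6,456,719.22.
EOQ at $132.20 = 742.9 < 14000, so use break Q=14000: TC = 48,000×$132.20 + (48,000/14000.0)×190 + (14000.0/2)×0.25×$132.20 = $6,577,601.43.
EOQ at $131.30 = 745.4 < 18000, so use break Q=18000: TC = 48,000×$131.30 + (48,000/18000.0)×190 + (18000.0/2)×0.25×$131.30 = $6,598,331.67.
Lowest total cost among the candidates is at Q = 737.9.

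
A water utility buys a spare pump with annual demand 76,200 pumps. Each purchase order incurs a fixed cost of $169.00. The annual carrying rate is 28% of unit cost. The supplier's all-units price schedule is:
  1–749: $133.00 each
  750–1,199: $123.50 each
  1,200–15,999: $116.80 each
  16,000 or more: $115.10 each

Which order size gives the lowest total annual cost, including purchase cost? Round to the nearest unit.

Holding cost per unit per year at price C is H = 0.28·C.
Candidates are each tier's EOQ (if it falls in that tier) and each price-break quantity.
Tier 1 ($133.00): EOQ = 831.6 exceeds tier's upper bound 749, so this tier is dominated.
EOQ at $123.50 = 863.0 (feasible in tier 2): TC = 76,200×$123.50 + (76,200/863.0)×169 + (863.0/2)×0.28×$123.50 = $9,440,543.40.
EOQ at $116.80 = 887.4 < 1200, so use break Q=1200: TC = 76,200×$116.80 + (76,200/1200.0)×169 + (1200.0/2)×0.28×$116.80 = $8,930,513.90.
EOQ at $115.10 = 894.0 < 16000, so use break Q=16000: TC = 76,200×$115.10 + (76,200/16000.0)×169 + (16000.0/2)×0.28×$115.10 = $9,029,248.86.
Lowest total cost is $8,930,513.90 at Q = 1200.0.

Q* ≈ 1,200 pumps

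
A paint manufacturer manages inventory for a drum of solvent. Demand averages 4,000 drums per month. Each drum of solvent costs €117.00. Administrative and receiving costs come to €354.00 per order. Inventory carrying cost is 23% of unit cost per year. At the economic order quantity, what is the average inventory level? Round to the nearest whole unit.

Annual demand D = 4,000 × 12 = 48,000.
Holding cost H = 0.23 × €117.00 = €26.9100 per unit per year.
Q* = √(2DS/H) = √(2 × 48,000 × 354 / 26.91) ≈ 1123.78.
Average inventory = Q*/2 ≈ 1123.78 / 2 = 561.889.

Average inventory ≈ 562 drums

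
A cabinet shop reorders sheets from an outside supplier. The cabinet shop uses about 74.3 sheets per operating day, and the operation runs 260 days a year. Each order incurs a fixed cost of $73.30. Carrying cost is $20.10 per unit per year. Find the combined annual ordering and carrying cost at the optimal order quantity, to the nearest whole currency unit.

TC* ≈ $7,545

Annual demand D = 74.3 × 260 = 19,318.
The optimal lot size = √(2DS/H) = √(2 × 19,318 × 73.3 / 20.1) ≈ 375.36.
At the optimum the two cost components are equal, so total cost = 2·(Q*/2)H = Q*·H.
Minimum total = √(2DSH) = √(2 × 19,318 × 73.3 × 20.1) ≈ 7544.772.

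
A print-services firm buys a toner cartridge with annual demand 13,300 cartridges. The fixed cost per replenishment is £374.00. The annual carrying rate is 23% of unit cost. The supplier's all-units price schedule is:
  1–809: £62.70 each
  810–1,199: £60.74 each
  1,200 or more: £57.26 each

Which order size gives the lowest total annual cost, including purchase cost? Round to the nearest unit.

Q* ≈ 1,200 cartridges

Holding cost per unit per year at price C is H = 0.23·C.
For each price level, check whether its EOQ is feasible; otherwise the best quantity at that price is the breakpoint.
Tier 1 (£62.70): EOQ = 830.6 exceeds tier's upper bound 809, so this tier is dominated.
EOQ at £60.74 = 843.9 (feasible in tier 2): TC = 13,300×£60.74 + (13,300/843.9)×374 + (843.9/2)×0.23×£60.74 = £819,631.03.
EOQ at £57.26 = 869.1 < 1200, so use break Q=1200: TC = 13,300×£57.26 + (13,300/1200.0)×374 + (1200.0/2)×0.23×£57.26 = £773,605.05.
Lowest total cost is £773,605.05 at Q = 1200.0.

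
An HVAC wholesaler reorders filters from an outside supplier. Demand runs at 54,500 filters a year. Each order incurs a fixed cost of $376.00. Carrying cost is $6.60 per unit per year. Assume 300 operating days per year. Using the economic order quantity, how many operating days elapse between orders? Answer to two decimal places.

EOQ = √(2DS/H) = √(2 × 54,500 × 376 / 6.6) ≈ 2491.93.
Cycle time = Q*/D × 300 = 2491.93 / 54,500 × 300 ≈ 13.717 days.

T ≈ 13.72 days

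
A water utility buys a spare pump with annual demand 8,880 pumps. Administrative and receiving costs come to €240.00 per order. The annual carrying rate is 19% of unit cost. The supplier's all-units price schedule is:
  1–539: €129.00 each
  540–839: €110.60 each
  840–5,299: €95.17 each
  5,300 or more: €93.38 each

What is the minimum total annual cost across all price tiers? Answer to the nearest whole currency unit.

Holding cost per unit per year at price C is H = 0.19·C.
Evaluate total cost at each tier's feasible EOQ or, if the EOQ is below the tier, at the tier's minimum quantity.
EOQ at €129.00 = 417.0 (feasible in tier 1): TC = 8,880×€129.00 + (8,880/417.0)×240 + (417.0/2)×0.19×€129.00 = €1,155,741.13.
EOQ at €110.60 = 450.4 < 540, so use break Q=540: TC = 8,880×€110.60 + (8,880/540.0)×240 + (540.0/2)×0.19×€110.60 = €991,748.45.
EOQ at €95.17 = 485.5 < 840, so use break Q=840: TC = 8,880×€95.17 + (8,880/840.0)×240 + (840.0/2)×0.19×€95.17 = €855,241.31.
EOQ at €93.38 = 490.1 < 5300, so use break Q=5300: TC = 8,880×€93.38 + (8,880/5300.0)×240 + (5300.0/2)×0.19×€93.38 = €876,633.34.
Lowest total cost among the candidates is at Q = 840.0.

TC* ≈ €855,241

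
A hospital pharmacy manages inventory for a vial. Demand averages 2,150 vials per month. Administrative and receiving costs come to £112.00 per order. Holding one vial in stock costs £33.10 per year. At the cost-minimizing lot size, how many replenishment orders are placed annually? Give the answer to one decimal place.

N ≈ 61.7 orders per year

Annual demand D = 2,150 × 12 = 25,800.
EOQ = √(2DS/H) = √(2 × 25,800 × 112 / 33.1) ≈ 417.85.
Orders per year = D / Q* = 25,800 / 417.85 ≈ 61.745.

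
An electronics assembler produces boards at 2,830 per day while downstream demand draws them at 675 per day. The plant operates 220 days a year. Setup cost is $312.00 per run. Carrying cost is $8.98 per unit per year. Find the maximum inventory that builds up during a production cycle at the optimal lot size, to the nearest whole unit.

Annual demand D = 675 × 220 = 148,500.
Production build-up factor (1 − d/p) = 1 − 675/2,830 = 0.7615.
Q* = √(2DS / (H(1 − d/p))) = √(2 × 148,500 × 312 / (8.98 × 0.7615)).
= √(92,664,000 / 6.8381) ≈ 3681.179.
Maximum inventory = Q*(1 − d/p) = 3681.179 × 0.7615 ≈ 2803.159.

I_max ≈ 2,803 boards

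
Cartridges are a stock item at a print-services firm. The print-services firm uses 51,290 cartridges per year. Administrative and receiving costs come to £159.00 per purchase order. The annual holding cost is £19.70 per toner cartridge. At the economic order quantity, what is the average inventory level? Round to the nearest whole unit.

Average inventory ≈ 455 cartridges

EOQ = √(2DS/H) = √(2 × 51,290 × 159 / 19.7) ≈ 909.91.
Average inventory = Q*/2 ≈ 909.91 / 2 = 454.953.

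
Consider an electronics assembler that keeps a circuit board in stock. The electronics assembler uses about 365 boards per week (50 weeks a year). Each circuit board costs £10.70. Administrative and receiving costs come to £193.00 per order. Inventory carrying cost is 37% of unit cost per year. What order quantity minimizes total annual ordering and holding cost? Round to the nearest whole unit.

Annual demand D = 365 × 50 = 18,250.
Holding cost H = 0.37 × £10.70 = £3.9590 per unit per year.
EOQ = √(2DS / H) = √(2 × 18,250 × 193 / 3.959).
= √(7,044,500 / 3.959) = √1,779,363.4756 ≈ 1333.928.

Q* ≈ 1,334 boards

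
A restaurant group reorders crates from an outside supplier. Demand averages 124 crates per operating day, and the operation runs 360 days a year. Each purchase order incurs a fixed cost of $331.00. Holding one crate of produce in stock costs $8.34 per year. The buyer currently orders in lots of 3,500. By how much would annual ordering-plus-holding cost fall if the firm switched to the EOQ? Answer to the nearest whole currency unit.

Extra cost ≈ $3,118 per year

Annual demand D = 124 × 360 = 44,640.
EOQ = √(2DS/H) = √(2 × 44,640 × 331 / 8.34) ≈ 1882.38.
Cost at Q* = (D/Q*)S + (Q*/2)H = √(2DSH) ≈ $15,699.08.
Cost at Q = 3,500: (44,640/3,500)×331 + (3,500/2)×8.34 = $4,221.67 + $14,595.00 = $18,816.67.
Excess = $18,816.67 − $15,699.08 = $3,117.59.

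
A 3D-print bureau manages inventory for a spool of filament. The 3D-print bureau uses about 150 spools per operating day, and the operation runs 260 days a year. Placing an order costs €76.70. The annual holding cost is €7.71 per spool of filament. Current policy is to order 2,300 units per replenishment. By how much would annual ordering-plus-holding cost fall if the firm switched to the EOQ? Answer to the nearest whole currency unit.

Extra cost ≈ €3,375 per year

Annual demand D = 150 × 260 = 39,000.
EOQ = √(2DS/H) = √(2 × 39,000 × 76.7 / 7.71) ≈ 880.88.
Cost at Q* = (D/Q*)S + (Q*/2)H = √(2DSH) ≈ €6,791.60.
Cost at Q = 2,300: (39,000/2,300)×76.7 + (2,300/2)×7.71 = €1,300.57 + €8,866.50 = €10,167.07.
Excess = €10,167.07 − €6,791.60 = €3,375.46.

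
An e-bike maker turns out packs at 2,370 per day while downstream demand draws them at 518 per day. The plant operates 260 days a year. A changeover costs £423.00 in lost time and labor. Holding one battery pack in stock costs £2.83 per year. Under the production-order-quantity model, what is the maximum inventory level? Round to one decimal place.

I_max ≈ 5,609.1 packs

Annual demand D = 518 × 260 = 134,680.
Production build-up factor (1 − d/p) = 1 − 518/2,370 = 0.7814.
Q* = √(2DS / (H(1 − d/p))) = √(2 × 134,680 × 423 / (2.83 × 0.7814)).
= √(113,939,280 / 2.2115) ≈ 7177.897.
Maximum inventory = Q*(1 − d/p) = 7177.897 × 0.7814 ≈ 5609.057.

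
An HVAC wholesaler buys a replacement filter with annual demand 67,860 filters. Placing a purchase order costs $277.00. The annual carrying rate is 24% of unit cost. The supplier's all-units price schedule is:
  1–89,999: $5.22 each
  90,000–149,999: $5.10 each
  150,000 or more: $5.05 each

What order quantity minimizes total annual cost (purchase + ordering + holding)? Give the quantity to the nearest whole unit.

Holding cost per unit per year at price C is H = 0.24·C.
Candidates are each tier's EOQ (if it falls in that tier) and each price-break quantity.
EOQ at $5.22 = 5478.0 (feasible in tier 1): TC = 67,860×$5.22 + (67,860/5478.0)×277 + (5478.0/2)×0.24×$5.22 = $361,092.02.
EOQ at $5.10 = 5542.1 < 90000, so use break Q=90000: TC = 67,860×$5.10 + (67,860/90000.0)×277 + (90000.0/2)×0.24×$5.10 = $401,374.86.
EOQ at $5.05 = 5569.4 < 150000, so use break Q=150000: TC = 67,860×$5.05 + (67,860/150000.0)×277 + (150000.0/2)×0.24×$5.05 = $433,718.31.
Lowest total cost is $361,092.02 at Q = 5478.0.

Q* ≈ 5,478 filters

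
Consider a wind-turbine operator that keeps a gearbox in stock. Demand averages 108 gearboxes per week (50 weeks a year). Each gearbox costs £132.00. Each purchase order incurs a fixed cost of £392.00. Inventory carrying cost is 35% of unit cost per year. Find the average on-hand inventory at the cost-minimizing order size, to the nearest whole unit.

Average inventory ≈ 151 gearboxes

Annual demand D = 108 × 50 = 5,400.
Holding cost H = 0.35 × £132.00 = £46.2000 per unit per year.
The optimal lot size = √(2DS/H) = √(2 × 5,400 × 392 / 46.2) ≈ 302.71.
Average inventory = Q*/2 ≈ 302.71 / 2 = 151.357.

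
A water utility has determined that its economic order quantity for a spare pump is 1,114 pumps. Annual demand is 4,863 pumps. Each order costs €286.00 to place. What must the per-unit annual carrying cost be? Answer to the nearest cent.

H ≈ €2.24

Squaring Q* = √(2DS/H) gives Q*² = 2DS/H.
From Q* = √(2DS/H): H = 2DS / Q*² = 2 × 4,863 × 286 / 1,114² = 2.2415.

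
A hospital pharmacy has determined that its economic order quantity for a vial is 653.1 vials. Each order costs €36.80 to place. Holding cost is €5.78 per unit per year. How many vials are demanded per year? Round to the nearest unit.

D ≈ 33,497 vials per year

Squaring Q* = √(2DS/H) gives Q*² = 2DS/H.
From Q* = √(2DS/H): D = Q*²H / (2S) = 653.1² × 5.78 / (2 × 36.8) = 33497.268.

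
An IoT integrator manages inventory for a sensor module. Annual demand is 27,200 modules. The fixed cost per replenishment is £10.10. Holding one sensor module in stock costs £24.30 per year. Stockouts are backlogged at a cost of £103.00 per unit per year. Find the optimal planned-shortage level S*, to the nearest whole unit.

S* ≈ 32 modules

With planned backorders, Q* = √(2DS/H) · √((H+B)/B).
√(2DS/H) = √(2 × 27,200 × 10.1 / 24.3) = 150.369.
√((H+B)/B) = √((24.3+103)/103) = 1.1117.
Q* ≈ 167.168.
S* = Q* · H/(H+B) = 167.168 × 24.3/127.3 ≈ 31.910.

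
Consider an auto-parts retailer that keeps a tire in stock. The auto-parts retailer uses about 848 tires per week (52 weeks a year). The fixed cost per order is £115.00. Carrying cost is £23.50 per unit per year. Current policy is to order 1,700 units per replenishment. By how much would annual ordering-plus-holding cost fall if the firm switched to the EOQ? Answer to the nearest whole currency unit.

Extra cost ≈ £7,520 per year

Annual demand D = 848 × 52 = 44,096.
EOQ = √(2DS/H) = √(2 × 44,096 × 115 / 23.5) ≈ 656.95.
Cost at Q* = (D/Q*)S + (Q*/2)H = √(2DSH) ≈ £15,438.23.
Cost at Q = 1,700: (44,096/1,700)×115 + (1,700/2)×23.5 = £2,982.96 + £19,975.00 = £22,957.96.
Excess = £22,957.96 − £15,438.23 = £7,519.74.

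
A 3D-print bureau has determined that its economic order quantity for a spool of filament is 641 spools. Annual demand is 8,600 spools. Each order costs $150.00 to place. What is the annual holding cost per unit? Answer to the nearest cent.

H ≈ $6.28

The basic EOQ model gives Q* = √(2DS/H); rearrange for the unknown.
From Q* = √(2DS/H): H = 2DS / Q*² = 2 × 8,600 × 150 / 641² = 6.2792.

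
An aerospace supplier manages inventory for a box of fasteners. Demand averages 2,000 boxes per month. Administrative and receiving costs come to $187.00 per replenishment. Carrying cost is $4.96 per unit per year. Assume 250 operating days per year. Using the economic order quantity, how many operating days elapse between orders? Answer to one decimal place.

T ≈ 14.0 days

Annual demand D = 2,000 × 12 = 24,000.
EOQ = √(2DS/H) = √(2 × 24,000 × 187 / 4.96) ≈ 1345.24.
Cycle time = Q*/D × 250 = 1345.24 / 24,000 × 250 ≈ 14.013 days.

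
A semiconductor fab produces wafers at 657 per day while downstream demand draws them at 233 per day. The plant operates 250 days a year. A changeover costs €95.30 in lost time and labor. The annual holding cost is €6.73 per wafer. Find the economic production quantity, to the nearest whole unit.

Q* ≈ 1,599 wafers

Annual demand D = 233 × 250 = 58,250.
Production build-up factor (1 − d/p) = 1 − 233/657 = 0.6454.
Q* = √(2DS / (H(1 − d/p))) = √(2 × 58,250 × 95.3 / (6.73 × 0.6454)).
= √(11,102,450 / 4.3433) ≈ 1598.828.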